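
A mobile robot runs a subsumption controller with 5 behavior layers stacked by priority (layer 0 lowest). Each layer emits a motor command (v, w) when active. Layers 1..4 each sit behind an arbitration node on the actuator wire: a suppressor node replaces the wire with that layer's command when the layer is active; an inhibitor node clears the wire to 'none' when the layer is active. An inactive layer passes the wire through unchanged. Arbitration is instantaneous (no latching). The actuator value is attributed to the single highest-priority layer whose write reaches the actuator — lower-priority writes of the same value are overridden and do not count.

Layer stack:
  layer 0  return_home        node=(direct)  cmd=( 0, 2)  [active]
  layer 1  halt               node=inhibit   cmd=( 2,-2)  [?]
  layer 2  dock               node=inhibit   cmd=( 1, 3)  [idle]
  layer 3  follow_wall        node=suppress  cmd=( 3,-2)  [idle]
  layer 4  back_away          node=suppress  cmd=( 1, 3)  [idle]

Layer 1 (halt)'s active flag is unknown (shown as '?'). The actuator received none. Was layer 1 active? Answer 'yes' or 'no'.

If layer 1 is active=yes:
  actuator would be none
If layer 1 is active=no:
  actuator would be (0, 2)
Observed none, so layer 1 was active.

yes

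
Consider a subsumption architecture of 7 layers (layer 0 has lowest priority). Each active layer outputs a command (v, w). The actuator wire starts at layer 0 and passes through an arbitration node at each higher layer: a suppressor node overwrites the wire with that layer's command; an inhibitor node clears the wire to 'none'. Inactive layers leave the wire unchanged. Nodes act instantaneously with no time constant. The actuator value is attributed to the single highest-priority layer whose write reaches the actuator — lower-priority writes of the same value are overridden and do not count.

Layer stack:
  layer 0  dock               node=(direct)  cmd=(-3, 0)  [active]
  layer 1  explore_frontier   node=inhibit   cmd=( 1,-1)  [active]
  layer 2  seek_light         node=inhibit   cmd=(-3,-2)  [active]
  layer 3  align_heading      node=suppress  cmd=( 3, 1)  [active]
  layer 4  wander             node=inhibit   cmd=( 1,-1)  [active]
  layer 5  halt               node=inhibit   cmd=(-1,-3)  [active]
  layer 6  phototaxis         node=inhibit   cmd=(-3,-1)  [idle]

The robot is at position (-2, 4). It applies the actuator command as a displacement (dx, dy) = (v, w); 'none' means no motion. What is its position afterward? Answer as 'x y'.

-2 4

L0 dock: active, feeds wire = (-3, 0)
L1 explore_frontier: active, inhibitor → wire = none
L2 seek_light: active, inhibitor → wire = none
L3 align_heading: active, suppressor → wire = (3, 1)
L4 wander: active, inhibitor → wire = none
L5 halt: active, inhibitor → wire = none
L6 phototaxis: idle → wire stays none
actuator = none
position: (-2, 4) + none = (-2, 4)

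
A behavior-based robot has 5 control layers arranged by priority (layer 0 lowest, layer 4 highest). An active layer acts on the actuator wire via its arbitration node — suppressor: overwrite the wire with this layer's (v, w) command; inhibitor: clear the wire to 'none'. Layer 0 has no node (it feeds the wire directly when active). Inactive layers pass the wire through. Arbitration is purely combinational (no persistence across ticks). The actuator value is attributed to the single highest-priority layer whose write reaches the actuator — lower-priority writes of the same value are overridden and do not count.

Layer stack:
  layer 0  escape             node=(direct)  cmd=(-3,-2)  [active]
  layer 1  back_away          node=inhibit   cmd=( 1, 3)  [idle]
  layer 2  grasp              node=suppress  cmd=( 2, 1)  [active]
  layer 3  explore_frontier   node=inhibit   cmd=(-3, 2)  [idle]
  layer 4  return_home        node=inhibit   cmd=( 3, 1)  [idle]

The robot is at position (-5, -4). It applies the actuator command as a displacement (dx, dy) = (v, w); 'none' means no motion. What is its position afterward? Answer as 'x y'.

[0] escape on; wire := (-3, -2)
[1] back_away off; pass (-3, -2)
[2] grasp on (suppress); wire := (2, 1)
[3] explore_frontier off; pass (2, 1)
[4] return_home off; pass (2, 1)
output (2, 1)
position: (-5, -4) + (2, 1) = (-3, -3)

-3 -3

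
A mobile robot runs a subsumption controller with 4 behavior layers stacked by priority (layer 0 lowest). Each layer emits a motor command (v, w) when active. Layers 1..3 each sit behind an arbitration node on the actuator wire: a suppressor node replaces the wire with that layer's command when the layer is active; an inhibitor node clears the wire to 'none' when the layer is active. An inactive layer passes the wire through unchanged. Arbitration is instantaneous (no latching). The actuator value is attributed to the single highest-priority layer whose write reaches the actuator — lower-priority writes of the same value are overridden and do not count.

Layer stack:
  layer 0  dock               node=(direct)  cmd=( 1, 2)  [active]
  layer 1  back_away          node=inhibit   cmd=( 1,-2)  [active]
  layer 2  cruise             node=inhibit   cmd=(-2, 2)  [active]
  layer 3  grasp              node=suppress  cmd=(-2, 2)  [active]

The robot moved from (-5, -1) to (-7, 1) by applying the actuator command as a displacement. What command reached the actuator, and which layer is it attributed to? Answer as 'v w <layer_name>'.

displacement = (-7, 1) − (-5, -1) = (-2, 2)
layer 0 (dock) active — direct: (1, 2)
layer 1 (back_away) active — inhibits: none
layer 2 (cruise) active — inhibits: none
layer 3 (grasp) active — suppresses: (-2, 2)
→ actuator (-2, 2) — from layer 3 (grasp)

-2 2 grasp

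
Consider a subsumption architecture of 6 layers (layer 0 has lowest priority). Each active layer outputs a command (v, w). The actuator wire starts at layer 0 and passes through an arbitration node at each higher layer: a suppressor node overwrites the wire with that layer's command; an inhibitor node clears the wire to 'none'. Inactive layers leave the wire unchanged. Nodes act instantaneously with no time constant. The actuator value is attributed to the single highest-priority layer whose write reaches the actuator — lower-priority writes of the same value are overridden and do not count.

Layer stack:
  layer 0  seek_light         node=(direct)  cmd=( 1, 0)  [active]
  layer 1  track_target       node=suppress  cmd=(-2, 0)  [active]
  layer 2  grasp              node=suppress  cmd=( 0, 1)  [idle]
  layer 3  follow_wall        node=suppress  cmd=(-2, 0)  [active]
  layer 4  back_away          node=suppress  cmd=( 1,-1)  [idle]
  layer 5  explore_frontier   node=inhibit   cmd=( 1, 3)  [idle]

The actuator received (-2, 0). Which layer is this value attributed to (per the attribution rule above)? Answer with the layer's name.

layer 0 (seek_light) active — direct: (1, 0)
layer 1 (track_target) active — suppresses: (-2, 0)
layer 2 (grasp) idle — unchanged: (-2, 0)
layer 3 (follow_wall) active — suppresses: (-2, 0)
layer 4 (back_away) idle — unchanged: (-2, 0)
layer 5 (explore_frontier) idle — unchanged: (-2, 0)
→ actuator (-2, 0)
last writer: layer 3 = follow_wall

follow_wall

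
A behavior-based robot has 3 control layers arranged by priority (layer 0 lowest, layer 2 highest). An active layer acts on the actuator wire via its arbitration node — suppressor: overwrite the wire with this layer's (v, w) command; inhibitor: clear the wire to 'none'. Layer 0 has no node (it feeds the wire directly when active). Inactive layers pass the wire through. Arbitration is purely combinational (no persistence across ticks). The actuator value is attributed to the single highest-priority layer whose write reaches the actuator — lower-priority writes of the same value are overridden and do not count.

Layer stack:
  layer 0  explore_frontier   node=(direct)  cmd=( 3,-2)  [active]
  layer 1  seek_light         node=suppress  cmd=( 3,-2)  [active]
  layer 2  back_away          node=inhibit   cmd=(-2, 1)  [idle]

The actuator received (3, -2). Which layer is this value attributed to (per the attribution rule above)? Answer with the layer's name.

seek_light

layer 0 (explore_frontier) active — direct: (3, -2)
layer 1 (seek_light) active — suppresses: (3, -2)
layer 2 (back_away) idle — unchanged: (3, -2)
→ actuator (3, -2)
last writer: layer 1 = seek_light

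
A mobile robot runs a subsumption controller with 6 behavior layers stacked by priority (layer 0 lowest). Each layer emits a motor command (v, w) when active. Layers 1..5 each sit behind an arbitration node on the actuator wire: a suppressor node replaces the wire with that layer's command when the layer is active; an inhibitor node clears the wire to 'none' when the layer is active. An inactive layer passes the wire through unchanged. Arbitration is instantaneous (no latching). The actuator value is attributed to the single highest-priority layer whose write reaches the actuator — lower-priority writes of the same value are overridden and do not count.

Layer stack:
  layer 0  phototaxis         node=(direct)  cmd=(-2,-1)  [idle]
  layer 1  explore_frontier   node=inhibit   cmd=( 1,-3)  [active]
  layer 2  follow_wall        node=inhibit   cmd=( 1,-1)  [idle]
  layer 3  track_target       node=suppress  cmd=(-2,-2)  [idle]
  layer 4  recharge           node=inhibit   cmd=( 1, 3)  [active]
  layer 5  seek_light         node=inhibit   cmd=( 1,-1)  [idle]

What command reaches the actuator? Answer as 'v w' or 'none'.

layer 0 (phototaxis) idle — none
layer 1 (explore_frontier) active — inhibits: none
layer 2 (follow_wall) idle — unchanged: none
layer 3 (track_target) idle — unchanged: none
layer 4 (recharge) active — inhibits: none
layer 5 (seek_light) idle — unchanged: none
→ actuator none

none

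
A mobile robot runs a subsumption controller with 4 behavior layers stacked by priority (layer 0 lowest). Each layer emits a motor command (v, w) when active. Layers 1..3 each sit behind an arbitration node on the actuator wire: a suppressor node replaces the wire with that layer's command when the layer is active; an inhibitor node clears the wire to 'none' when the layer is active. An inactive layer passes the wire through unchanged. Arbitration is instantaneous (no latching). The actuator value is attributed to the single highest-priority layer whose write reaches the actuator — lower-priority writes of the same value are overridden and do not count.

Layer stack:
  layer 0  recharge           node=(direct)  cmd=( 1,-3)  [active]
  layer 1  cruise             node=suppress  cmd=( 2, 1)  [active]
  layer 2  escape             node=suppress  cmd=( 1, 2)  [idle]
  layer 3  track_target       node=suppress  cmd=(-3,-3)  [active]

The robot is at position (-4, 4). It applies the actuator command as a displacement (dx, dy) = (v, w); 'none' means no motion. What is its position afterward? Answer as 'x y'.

L0 recharge: active, feeds wire = (1, -3)
L1 cruise: active, suppressor → wire = (2, 1)
L2 escape: idle → wire stays (2, 1)
L3 track_target: active, suppressor → wire = (-3, -3)
actuator = (-3, -3)
position: (-4, 4) + (-3, -3) = (-7, 1)

-7 1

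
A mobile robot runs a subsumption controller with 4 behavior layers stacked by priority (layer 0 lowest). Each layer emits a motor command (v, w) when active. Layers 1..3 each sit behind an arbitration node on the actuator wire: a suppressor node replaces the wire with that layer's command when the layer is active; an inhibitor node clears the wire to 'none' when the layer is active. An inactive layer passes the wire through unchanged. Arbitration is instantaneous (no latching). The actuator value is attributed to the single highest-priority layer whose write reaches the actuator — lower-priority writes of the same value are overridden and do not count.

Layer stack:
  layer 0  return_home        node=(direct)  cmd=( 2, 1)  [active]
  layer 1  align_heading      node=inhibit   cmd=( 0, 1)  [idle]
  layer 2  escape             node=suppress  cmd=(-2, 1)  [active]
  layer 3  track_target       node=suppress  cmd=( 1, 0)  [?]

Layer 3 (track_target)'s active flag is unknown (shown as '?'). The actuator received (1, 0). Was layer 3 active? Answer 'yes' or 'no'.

yes

If layer 3 is active=yes:
  actuator would be (1, 0)
If layer 3 is active=no:
  actuator would be (-2, 1)
Observed (1, 0), so layer 3 was active.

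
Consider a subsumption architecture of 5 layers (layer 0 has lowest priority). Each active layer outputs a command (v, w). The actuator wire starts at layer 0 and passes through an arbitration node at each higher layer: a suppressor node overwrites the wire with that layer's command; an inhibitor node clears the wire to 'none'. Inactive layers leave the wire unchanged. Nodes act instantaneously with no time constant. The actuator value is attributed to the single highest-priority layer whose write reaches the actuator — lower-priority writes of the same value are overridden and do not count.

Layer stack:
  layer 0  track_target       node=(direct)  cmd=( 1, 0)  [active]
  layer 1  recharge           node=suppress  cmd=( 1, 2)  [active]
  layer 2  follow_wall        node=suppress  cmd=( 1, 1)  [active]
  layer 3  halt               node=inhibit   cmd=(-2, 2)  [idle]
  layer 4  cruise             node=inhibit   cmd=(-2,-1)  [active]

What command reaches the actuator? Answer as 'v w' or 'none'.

none

L0 track_target: active, feeds wire = (1, 0)
L1 recharge: active, suppressor → wire = (1, 2)
L2 follow_wall: active, suppressor → wire = (1, 1)
L3 halt: idle → wire stays (1, 1)
L4 cruise: active, inhibitor → wire = none
actuator = none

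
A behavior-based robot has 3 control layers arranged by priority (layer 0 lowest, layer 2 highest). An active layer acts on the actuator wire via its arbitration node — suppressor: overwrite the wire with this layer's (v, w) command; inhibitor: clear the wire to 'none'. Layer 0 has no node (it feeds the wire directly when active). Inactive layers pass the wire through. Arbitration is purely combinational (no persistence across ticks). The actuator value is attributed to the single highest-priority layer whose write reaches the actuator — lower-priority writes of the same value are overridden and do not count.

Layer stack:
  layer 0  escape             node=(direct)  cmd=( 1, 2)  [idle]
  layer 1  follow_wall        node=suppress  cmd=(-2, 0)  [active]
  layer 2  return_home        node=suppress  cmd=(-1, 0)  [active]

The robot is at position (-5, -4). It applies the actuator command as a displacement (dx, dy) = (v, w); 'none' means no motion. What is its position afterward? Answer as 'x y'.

-6 -4

[0] escape off; wire := none
[1] follow_wall on (suppress); wire := (-2, 0)
[2] return_home on (suppress); wire := (-1, 0)
output (-1, 0)
position: (-5, -4) + (-1, 0) = (-6, -4)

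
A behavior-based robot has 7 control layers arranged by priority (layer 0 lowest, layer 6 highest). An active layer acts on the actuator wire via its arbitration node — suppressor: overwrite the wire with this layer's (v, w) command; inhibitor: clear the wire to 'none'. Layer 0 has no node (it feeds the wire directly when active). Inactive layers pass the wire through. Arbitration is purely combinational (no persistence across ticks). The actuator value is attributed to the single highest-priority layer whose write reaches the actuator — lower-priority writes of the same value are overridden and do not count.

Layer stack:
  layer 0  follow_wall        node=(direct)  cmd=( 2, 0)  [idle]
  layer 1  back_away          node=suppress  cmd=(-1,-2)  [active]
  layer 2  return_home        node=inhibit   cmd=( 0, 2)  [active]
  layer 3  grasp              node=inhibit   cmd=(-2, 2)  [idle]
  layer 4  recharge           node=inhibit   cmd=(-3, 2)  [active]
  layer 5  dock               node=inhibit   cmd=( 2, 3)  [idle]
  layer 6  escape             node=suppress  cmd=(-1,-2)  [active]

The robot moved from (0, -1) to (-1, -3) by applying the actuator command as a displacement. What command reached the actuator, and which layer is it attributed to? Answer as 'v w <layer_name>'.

-1 -2 escape

displacement = (-1, -3) − (0, -1) = (-1, -2)
layer 0 (follow_wall) idle — none
layer 1 (back_away) active — suppresses: (-1, -2)
layer 2 (return_home) active — inhibits: none
layer 3 (grasp) idle — unchanged: none
layer 4 (recharge) active — inhibits: none
layer 5 (dock) idle — unchanged: none
layer 6 (escape) active — suppresses: (-1, -2)
→ actuator (-1, -2) — from layer 6 (escape)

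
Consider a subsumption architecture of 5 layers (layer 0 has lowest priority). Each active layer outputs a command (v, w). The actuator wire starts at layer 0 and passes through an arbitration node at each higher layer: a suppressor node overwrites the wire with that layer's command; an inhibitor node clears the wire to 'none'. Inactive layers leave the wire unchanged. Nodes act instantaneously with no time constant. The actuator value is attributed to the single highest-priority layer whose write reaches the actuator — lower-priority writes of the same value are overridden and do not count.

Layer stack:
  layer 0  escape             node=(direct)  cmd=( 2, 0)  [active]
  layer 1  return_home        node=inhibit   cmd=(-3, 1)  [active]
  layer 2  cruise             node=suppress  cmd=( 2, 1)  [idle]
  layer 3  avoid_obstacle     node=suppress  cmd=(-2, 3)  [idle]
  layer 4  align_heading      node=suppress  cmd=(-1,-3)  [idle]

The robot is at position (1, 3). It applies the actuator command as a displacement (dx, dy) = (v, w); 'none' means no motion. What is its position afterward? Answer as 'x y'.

[0] escape on; wire := (2, 0)
[1] return_home on (inhibit); wire := none
[2] cruise off; pass none
[3] avoid_obstacle off; pass none
[4] align_heading off; pass none
output none
position: (1, 3) + none = (1, 3)

1 3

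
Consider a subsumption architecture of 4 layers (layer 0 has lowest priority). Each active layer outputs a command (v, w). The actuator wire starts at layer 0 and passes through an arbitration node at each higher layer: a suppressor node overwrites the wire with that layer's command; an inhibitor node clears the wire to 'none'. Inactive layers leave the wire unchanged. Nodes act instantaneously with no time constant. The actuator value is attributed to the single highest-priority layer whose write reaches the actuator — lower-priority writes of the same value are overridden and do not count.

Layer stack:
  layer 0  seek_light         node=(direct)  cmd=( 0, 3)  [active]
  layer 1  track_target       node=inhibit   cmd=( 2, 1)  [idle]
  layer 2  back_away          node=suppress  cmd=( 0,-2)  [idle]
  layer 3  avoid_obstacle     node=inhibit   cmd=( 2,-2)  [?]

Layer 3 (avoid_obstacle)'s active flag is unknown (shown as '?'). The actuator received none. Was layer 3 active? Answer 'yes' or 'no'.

If layer 3 is active=yes:
  actuator would be none
If layer 3 is active=no:
  actuator would be (0, 3)
Observed none, so layer 3 was active.

yes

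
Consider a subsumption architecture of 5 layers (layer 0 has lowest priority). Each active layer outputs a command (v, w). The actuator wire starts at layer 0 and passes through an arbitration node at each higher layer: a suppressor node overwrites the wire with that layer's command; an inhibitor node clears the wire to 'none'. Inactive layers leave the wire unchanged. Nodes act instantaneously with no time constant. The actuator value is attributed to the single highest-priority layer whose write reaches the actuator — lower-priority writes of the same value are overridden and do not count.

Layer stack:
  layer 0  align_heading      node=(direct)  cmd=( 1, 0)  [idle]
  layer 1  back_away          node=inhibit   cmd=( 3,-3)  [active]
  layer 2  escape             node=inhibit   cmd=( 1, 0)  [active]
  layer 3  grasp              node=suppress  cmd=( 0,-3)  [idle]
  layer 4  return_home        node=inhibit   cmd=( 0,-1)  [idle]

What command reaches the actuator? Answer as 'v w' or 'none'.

layer 0 (align_heading) idle — none
layer 1 (back_away) active — inhibits: none
layer 2 (escape) active — inhibits: none
layer 3 (grasp) idle — unchanged: none
layer 4 (return_home) idle — unchanged: none
→ actuator none

none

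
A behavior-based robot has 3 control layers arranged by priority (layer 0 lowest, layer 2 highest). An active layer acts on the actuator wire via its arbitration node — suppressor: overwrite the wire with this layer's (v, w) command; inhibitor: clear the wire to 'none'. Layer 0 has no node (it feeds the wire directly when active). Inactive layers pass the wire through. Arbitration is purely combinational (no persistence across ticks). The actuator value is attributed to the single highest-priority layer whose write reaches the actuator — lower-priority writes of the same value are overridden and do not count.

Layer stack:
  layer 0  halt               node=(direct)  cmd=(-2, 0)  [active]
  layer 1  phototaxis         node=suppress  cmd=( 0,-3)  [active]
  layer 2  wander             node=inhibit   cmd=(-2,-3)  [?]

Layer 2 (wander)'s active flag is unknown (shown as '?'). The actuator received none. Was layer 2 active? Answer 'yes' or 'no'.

yes

If layer 2 is active=yes:
  actuator would be none
If layer 2 is active=no:
  actuator would be (0, -3)
Observed none, so layer 2 was active.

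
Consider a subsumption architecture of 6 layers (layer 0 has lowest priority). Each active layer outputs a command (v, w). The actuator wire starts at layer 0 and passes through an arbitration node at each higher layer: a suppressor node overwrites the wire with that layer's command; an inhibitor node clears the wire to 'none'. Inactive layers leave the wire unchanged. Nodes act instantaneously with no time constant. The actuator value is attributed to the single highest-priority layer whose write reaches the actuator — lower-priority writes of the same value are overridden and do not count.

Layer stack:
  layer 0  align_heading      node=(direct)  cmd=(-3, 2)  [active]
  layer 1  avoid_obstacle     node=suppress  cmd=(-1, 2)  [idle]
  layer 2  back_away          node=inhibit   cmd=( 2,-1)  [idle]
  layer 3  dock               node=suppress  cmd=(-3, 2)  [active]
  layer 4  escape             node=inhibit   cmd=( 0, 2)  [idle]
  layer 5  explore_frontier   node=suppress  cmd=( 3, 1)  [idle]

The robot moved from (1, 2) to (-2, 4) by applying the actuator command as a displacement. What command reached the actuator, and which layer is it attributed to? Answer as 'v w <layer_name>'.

displacement = (-2, 4) − (1, 2) = (-3, 2)
[0] align_heading on; wire := (-3, 2)
[1] avoid_obstacle off; pass (-3, 2)
[2] back_away off; pass (-3, 2)
[3] dock on (suppress); wire := (-3, 2)
[4] escape off; pass (-3, 2)
[5] explore_frontier off; pass (-3, 2)
output (-3, 2) — from layer 3 (dock)

-3 2 dock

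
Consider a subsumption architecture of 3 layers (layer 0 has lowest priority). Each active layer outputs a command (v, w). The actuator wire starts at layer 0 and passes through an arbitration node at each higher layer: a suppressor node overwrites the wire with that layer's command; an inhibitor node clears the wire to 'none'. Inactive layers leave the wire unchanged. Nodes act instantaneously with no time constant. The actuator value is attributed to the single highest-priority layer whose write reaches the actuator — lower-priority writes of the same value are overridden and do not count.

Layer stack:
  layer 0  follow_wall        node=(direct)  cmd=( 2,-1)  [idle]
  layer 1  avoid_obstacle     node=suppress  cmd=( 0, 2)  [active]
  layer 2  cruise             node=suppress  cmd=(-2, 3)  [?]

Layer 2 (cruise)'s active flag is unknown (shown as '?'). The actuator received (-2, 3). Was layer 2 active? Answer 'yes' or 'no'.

If layer 2 is active=yes:
  actuator would be (-2, 3)
If layer 2 is active=no:
  actuator would be (0, 2)
Observed (-2, 3), so layer 2 was active.

yes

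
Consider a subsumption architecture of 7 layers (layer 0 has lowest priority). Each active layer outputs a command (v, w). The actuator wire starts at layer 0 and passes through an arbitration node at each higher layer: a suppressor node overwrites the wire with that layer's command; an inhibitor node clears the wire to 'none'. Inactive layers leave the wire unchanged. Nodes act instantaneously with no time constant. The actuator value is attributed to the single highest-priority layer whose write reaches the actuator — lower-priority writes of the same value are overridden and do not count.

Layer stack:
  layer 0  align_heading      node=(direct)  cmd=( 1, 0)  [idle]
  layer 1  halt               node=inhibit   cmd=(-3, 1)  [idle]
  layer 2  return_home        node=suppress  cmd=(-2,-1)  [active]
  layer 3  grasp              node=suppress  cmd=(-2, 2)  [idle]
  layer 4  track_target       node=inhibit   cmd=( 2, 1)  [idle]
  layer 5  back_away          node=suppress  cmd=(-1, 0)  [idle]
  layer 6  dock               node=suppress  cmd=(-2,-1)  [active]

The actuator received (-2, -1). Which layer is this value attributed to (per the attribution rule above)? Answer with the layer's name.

dock

L0 align_heading: idle → wire = none
L1 halt: idle → wire stays none
L2 return_home: active, suppressor → wire = (-2, -1)
L3 grasp: idle → wire stays (-2, -1)
L4 track_target: idle → wire stays (-2, -1)
L5 back_away: idle → wire stays (-2, -1)
L6 dock: active, suppressor → wire = (-2, -1)
actuator = (-2, -1)
last writer: layer 6 = dock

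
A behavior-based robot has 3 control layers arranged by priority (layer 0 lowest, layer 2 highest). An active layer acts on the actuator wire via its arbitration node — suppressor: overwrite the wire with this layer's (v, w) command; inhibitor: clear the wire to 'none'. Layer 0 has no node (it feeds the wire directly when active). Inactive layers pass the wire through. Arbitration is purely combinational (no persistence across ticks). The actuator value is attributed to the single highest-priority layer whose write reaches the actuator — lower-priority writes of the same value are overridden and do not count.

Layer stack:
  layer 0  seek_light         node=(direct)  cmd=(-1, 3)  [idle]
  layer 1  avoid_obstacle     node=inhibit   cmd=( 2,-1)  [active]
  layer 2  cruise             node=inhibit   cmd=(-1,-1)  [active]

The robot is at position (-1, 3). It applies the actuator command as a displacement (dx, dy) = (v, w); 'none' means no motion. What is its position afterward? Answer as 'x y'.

L0 seek_light: idle → wire = none
L1 avoid_obstacle: active, inhibitor → wire = none
L2 cruise: active, inhibitor → wire = none
actuator = none
position: (-1, 3) + none = (-1, 3)

-1 3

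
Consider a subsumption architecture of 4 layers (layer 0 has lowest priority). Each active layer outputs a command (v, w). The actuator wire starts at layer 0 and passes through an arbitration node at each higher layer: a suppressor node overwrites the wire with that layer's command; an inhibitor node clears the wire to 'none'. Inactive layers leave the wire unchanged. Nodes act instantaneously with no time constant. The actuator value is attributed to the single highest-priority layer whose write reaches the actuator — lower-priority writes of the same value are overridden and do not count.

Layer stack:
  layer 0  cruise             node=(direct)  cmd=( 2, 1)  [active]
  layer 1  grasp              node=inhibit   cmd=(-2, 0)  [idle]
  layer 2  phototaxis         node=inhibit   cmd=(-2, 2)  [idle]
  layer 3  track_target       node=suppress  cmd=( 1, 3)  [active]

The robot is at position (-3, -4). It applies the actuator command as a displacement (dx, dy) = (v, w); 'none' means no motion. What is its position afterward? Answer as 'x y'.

-2 -1

[0] cruise on; wire := (2, 1)
[1] grasp off; pass (2, 1)
[2] phototaxis off; pass (2, 1)
[3] track_target on (suppress); wire := (1, 3)
output (1, 3)
position: (-3, -4) + (1, 3) = (-2, -1)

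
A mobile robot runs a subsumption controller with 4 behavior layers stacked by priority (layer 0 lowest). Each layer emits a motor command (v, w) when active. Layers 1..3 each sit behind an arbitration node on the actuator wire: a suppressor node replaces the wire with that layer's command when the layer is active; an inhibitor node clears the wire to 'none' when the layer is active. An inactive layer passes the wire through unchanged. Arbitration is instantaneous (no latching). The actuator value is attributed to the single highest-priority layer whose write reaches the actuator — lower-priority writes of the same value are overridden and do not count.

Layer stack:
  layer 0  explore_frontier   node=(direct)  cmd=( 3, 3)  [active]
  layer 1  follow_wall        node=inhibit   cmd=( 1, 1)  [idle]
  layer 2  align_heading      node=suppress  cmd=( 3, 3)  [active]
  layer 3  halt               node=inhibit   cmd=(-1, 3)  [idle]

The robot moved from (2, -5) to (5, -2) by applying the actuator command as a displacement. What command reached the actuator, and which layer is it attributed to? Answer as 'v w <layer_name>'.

3 3 align_heading

displacement = (5, -2) − (2, -5) = (3, 3)
L0 explore_frontier: active, feeds wire = (3, 3)
L1 follow_wall: idle → wire stays (3, 3)
L2 align_heading: active, suppressor → wire = (3, 3)
L3 halt: idle → wire stays (3, 3)
actuator = (3, 3) — from layer 2 (align_heading)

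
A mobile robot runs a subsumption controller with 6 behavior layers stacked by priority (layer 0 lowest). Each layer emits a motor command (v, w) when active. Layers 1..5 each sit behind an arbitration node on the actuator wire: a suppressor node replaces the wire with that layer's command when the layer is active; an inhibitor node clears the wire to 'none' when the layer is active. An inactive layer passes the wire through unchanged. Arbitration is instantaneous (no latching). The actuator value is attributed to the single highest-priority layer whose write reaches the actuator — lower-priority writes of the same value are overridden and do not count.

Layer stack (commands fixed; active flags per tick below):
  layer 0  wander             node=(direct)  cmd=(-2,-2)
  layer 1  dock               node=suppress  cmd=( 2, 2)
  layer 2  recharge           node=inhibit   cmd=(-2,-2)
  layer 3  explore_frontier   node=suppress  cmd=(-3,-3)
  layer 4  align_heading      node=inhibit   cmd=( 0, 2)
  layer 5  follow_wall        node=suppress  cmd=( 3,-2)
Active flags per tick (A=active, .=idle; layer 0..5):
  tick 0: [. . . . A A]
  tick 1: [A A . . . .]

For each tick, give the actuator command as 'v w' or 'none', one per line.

tick 0:
  L0 wander: idle → wire = none
  L1 dock: idle → wire stays none
  L2 recharge: idle → wire stays none
  L3 explore_frontier: idle → wire stays none
  L4 align_heading: active, inhibitor → wire = none
  L5 follow_wall: active, suppressor → wire = (3, -2)
  actuator = (3, -2)
tick 1:
  L0 wander: active, feeds wire = (-2, -2)
  L1 dock: active, suppressor → wire = (2, 2)
  L2 recharge: idle → wire stays (2, 2)
  L3 explore_frontier: idle → wire stays (2, 2)
  L4 align_heading: idle → wire stays (2, 2)
  L5 follow_wall: idle → wire stays (2, 2)
  actuator = (2, 2)

3 -2
2 2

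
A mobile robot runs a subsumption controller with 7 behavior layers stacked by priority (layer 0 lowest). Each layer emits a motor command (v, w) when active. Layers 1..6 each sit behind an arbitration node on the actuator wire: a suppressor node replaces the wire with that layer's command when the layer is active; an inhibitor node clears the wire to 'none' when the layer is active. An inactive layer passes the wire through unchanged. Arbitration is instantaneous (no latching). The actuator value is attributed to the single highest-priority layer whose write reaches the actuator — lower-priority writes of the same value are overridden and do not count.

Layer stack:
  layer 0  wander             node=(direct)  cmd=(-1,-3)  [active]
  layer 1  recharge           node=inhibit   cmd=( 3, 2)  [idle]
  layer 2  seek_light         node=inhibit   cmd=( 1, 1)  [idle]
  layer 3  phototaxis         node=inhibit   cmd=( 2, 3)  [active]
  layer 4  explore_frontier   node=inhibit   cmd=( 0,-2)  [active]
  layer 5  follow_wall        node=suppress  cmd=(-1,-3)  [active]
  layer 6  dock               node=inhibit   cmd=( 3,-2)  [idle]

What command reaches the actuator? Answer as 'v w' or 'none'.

-1 -3

layer 0 (wander) active — direct: (-1, -3)
layer 1 (recharge) idle — unchanged: (-1, -3)
layer 2 (seek_light) idle — unchanged: (-1, -3)
layer 3 (phototaxis) active — inhibits: none
layer 4 (explore_frontier) active — inhibits: none
layer 5 (follow_wall) active — suppresses: (-1, -3)
layer 6 (dock) idle — unchanged: (-1, -3)
→ actuator (-1, -3)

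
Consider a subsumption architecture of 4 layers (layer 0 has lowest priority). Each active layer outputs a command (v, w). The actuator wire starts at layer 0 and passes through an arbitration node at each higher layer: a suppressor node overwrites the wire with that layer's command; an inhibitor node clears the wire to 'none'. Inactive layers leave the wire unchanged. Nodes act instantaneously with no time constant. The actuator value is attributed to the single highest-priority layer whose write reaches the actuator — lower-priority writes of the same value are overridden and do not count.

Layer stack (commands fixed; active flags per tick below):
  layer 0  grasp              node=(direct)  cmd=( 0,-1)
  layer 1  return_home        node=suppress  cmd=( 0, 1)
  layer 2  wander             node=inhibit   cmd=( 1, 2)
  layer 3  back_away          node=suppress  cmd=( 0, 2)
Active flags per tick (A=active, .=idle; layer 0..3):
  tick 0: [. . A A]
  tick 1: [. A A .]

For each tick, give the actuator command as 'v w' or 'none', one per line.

tick 0:
  layer 0 (grasp) idle — none
  layer 1 (return_home) idle — unchanged: none
  layer 2 (wander) active — inhibits: none
  layer 3 (back_away) active — suppresses: (0, 2)
  → actuator (0, 2)
tick 1:
  layer 0 (grasp) idle — none
  layer 1 (return_home) active — suppresses: (0, 1)
  layer 2 (wander) active — inhibits: none
  layer 3 (back_away) idle — unchanged: none
  → actuator none

0 2
none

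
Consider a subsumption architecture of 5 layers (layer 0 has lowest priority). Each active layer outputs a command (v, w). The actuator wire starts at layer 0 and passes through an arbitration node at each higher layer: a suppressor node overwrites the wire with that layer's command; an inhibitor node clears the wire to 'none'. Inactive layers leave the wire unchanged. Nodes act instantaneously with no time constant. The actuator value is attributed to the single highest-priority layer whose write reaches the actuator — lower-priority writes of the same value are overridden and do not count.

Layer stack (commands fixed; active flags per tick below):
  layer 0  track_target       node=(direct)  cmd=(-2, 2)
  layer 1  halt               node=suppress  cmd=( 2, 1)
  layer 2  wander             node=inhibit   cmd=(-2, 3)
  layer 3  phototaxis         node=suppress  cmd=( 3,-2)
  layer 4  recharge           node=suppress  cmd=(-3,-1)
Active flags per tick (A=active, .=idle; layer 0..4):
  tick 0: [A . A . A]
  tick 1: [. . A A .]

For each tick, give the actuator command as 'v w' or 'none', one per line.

-3 -1
3 -2

tick 0:
  L0 track_target: active, feeds wire = (-2, 2)
  L1 halt: idle → wire stays (-2, 2)
  L2 wander: active, inhibitor → wire = none
  L3 phototaxis: idle → wire stays none
  L4 recharge: active, suppressor → wire = (-3, -1)
  actuator = (-3, -1)
tick 1:
  L0 track_target: idle → wire = none
  L1 halt: idle → wire stays none
  L2 wander: active, inhibitor → wire = none
  L3 phototaxis: active, suppressor → wire = (3, -2)
  L4 recharge: idle → wire stays (3, -2)
  actuator = (3, -2)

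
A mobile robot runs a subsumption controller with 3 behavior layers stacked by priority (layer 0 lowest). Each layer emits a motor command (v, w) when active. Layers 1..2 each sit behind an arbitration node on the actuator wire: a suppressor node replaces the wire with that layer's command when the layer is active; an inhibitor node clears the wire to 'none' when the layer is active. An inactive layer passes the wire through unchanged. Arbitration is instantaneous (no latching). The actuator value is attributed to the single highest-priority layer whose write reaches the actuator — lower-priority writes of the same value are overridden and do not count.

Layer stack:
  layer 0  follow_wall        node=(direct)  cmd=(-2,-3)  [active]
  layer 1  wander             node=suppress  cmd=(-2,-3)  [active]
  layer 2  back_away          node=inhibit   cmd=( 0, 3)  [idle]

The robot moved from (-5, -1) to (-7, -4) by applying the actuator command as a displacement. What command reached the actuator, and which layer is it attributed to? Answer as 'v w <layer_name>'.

-2 -3 wander

displacement = (-7, -4) − (-5, -1) = (-2, -3)
L0 follow_wall: active, feeds wire = (-2, -3)
L1 wander: active, suppressor → wire = (-2, -3)
L2 back_away: idle → wire stays (-2, -3)
actuator = (-2, -3) — from layer 1 (wander)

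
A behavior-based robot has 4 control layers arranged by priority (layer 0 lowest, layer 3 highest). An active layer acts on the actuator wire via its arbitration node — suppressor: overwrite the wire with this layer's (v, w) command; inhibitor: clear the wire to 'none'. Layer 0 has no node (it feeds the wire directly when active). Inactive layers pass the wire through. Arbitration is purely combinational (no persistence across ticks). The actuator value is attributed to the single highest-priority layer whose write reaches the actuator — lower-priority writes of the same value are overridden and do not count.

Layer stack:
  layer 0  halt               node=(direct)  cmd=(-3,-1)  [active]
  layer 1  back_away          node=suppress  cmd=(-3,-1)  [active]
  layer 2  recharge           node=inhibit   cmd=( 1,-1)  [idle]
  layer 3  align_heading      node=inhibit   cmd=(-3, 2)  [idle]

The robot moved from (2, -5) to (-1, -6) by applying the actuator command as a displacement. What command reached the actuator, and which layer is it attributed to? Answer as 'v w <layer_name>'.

-3 -1 back_away

displacement = (-1, -6) − (2, -5) = (-3, -1)
L0 halt: active, feeds wire = (-3, -1)
L1 back_away: active, suppressor → wire = (-3, -1)
L2 recharge: idle → wire stays (-3, -1)
L3 align_heading: idle → wire stays (-3, -1)
actuator = (-3, -1) — from layer 1 (back_away)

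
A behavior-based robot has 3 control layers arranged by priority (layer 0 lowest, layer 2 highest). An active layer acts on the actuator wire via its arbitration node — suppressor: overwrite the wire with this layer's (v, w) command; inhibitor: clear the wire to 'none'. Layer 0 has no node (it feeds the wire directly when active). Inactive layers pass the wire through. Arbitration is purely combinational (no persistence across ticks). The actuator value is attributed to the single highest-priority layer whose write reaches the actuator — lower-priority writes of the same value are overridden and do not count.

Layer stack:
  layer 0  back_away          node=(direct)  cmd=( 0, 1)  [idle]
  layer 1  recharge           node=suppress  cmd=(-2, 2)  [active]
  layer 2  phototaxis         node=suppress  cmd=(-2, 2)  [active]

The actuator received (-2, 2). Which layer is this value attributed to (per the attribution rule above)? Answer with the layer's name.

layer 0 (back_away) idle — none
layer 1 (recharge) active — suppresses: (-2, 2)
layer 2 (phototaxis) active — suppresses: (-2, 2)
→ actuator (-2, 2)
last writer: layer 2 = phototaxis

phototaxis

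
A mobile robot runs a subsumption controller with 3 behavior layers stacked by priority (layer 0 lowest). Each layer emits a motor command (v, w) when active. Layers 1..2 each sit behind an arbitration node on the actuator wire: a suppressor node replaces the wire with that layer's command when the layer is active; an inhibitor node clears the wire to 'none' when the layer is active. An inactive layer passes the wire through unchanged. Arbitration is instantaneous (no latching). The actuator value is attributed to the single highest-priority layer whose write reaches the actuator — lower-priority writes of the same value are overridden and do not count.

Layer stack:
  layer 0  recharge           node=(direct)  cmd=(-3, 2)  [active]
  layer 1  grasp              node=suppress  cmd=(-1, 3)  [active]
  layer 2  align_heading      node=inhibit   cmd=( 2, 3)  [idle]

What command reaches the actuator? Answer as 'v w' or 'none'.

-1 3

[0] recharge on; wire := (-3, 2)
[1] grasp on (suppress); wire := (-1, 3)
[2] align_heading off; pass (-1, 3)
output (-1, 3)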